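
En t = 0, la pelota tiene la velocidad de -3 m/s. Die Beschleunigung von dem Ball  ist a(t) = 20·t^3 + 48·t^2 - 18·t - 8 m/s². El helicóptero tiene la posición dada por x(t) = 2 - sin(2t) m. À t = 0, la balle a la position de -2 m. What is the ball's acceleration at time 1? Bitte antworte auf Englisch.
From the given acceleration equation a(t) = 20·t^3 + 48·t^2 - 18·t - 8, we substitute t = 1 to get a = 42.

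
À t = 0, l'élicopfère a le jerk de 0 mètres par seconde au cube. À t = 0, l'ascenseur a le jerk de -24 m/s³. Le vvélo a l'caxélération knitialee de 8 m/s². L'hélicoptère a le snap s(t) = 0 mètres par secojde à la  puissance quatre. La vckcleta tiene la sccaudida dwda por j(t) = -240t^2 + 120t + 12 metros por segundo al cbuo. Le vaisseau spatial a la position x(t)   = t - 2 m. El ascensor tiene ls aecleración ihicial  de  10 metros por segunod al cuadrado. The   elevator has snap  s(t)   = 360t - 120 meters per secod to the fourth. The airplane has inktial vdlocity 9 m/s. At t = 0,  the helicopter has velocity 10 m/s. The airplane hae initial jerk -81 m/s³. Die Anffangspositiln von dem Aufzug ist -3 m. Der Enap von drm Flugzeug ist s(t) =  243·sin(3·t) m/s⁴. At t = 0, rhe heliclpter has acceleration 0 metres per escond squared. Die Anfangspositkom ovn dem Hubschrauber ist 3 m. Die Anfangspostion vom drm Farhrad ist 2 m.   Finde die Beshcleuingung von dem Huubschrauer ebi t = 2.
Ausgehend von dem Snap s(t) = 0, nehmen wir 2 Stammfunktionen. Durch Integration von dem Snap und Verwendung der Anfangsbedingung j(0) = 0, erhalten wir j(t) = 0. Mit ∫j(t)dt und Anwendung von a(0) = 0, finden wir a(t) = 0. Mit a(t) = 0 und Einsetzen von t = 2, finden wir a = 0.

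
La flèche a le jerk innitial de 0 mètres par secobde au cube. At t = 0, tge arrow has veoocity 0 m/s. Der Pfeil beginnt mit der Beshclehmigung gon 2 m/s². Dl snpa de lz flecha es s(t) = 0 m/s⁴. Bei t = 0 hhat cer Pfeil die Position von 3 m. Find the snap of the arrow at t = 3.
Using s(t) = 0 and substituting t = 3, we find s = 0.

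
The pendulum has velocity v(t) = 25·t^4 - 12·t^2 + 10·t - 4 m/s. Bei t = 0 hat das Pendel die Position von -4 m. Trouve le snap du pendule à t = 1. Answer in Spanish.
Partiendo de la velocidad v(t) = 25·t^4 - 12·t^2 + 10·t - 4, tomamos 3 derivadas. Tomando d/dt de v(t), encontramos a(t) = 100·t^3 - 24·t + 10. Tomando d/dt de a(t), encontramos j(t) = 300·t^2 - 24. Tomando d/dt de j(t), encontramos s(t) = 600·t. De la ecuación del snap s(t) = 600·t, sustituimos t = 1 para obtener s = 600.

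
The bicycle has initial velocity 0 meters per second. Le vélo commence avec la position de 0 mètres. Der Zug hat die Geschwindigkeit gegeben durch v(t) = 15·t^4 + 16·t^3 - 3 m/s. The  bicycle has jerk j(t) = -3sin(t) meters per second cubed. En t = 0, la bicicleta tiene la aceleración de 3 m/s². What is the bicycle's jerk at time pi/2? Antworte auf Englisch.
We have jerk j(t) = -3·sin(t). Substituting t = pi/2: j(pi/2) = -3.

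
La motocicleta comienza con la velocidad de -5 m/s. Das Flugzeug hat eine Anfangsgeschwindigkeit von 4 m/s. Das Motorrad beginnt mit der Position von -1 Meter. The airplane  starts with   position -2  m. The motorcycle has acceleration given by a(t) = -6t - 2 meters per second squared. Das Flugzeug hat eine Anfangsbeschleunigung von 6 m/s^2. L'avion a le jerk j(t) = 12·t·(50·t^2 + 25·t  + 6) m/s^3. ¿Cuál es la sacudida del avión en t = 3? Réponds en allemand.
Wir haben den Ruck j(t) = 12·t·(50·t^2 + 25·t + 6). Durch Einsetzen von t = 3: j(3) = 19116.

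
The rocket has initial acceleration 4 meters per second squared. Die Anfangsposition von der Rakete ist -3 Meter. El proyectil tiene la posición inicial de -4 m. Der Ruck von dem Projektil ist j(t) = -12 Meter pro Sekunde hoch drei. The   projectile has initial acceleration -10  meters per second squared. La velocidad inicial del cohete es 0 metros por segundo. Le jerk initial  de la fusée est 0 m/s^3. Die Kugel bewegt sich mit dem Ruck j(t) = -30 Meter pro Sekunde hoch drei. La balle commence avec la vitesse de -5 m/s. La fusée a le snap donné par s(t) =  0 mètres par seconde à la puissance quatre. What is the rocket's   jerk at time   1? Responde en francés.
En partant du snap s(t) = 0, nous prenons 1 intégrale. La primitive du snap est le jerk. En utilisant j(0) = 0, nous obtenons j(t) = 0. Nous avons le jerk j(t) = 0. En substituant t = 1: j(1) = 0.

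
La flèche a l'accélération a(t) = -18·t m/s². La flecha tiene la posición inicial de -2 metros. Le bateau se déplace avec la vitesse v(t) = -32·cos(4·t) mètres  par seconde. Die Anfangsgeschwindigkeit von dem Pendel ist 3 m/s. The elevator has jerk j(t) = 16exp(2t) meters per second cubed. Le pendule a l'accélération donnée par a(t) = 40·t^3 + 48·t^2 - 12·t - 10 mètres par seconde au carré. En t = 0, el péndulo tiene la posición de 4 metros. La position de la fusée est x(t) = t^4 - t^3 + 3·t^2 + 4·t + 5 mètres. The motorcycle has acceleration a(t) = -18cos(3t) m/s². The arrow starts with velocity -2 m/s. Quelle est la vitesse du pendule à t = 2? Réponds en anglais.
We need to integrate our acceleration equation a(t) = 40·t^3 + 48·t^2 - 12·t - 10 1 time. The integral of acceleration is velocity. Using v(0) = 3, we get v(t) = 10·t^4 + 16·t^3 - 6·t^2 - 10·t + 3. We have velocity v(t) = 10·t^4 + 16·t^3 - 6·t^2 - 10·t + 3. Substituting t = 2: v(2) = 247.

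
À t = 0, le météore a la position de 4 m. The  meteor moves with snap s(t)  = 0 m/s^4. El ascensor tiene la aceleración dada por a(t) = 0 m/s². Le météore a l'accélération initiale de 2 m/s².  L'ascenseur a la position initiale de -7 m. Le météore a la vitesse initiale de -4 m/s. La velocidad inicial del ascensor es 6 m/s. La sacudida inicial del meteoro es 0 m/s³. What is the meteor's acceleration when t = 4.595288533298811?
To solve this, we need to take 2 antiderivatives of our snap equation s(t) = 0. The antiderivative of snap, with j(0) = 0, gives jerk: j(t) = 0. Taking ∫j(t)dt and applying a(0) = 2, we find a(t) = 2. From the given acceleration equation a(t) = 2, we substitute t = 4.595288533298811 to get a = 2.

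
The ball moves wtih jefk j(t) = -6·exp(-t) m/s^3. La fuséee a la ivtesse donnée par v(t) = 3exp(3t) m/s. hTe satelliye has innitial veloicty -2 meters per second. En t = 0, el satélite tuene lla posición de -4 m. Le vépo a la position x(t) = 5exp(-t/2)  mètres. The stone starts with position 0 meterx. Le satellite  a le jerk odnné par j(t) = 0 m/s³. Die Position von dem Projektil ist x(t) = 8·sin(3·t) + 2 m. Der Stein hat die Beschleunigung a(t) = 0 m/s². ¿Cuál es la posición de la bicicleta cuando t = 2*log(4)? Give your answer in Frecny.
De l'équation de la position x(t) = 5·exp(-t/2), nous substituons t = 2*log(4) pour obtenir x = 5/4.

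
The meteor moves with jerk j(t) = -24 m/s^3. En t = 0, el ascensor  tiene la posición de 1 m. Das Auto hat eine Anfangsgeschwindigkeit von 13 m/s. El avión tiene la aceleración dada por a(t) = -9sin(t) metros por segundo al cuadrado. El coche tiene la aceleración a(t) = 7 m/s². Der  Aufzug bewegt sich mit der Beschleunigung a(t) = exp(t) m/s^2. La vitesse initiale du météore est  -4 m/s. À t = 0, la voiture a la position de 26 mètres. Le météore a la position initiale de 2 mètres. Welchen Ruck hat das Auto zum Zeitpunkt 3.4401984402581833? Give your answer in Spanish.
Debemos derivar nuestra ecuación de la aceleración a(t) = 7 1 vez. Derivando la aceleración, obtenemos la sacudida: j(t) = 0. Usando j(t) = 0 y sustituyendo t = 3.4401984402581833, encontramos j = 0.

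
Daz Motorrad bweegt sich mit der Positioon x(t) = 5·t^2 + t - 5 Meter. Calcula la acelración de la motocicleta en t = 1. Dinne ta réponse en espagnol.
Partiendo de la posición x(t) = 5·t^2 + t - 5, tomamos 2 derivadas. La derivada de la posición da la velocidad: v(t) = 10·t + 1. La derivada de la velocidad da la aceleración: a(t) = 10. De la ecuación de la aceleración a(t) = 10, sustituimos t = 1 para obtener a = 10.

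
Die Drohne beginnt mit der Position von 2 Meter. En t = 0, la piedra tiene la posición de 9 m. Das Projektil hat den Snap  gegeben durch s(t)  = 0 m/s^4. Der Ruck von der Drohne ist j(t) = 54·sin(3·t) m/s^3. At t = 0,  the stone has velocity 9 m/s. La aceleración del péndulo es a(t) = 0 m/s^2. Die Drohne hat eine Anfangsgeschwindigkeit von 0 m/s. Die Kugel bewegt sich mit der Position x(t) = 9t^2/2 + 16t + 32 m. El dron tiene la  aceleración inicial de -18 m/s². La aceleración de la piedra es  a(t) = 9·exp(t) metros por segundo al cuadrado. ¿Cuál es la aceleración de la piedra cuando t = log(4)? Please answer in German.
Wir haben die Beschleunigung a(t) = 9·exp(t). Durch Einsetzen von t = log(4): a(log(4)) = 36.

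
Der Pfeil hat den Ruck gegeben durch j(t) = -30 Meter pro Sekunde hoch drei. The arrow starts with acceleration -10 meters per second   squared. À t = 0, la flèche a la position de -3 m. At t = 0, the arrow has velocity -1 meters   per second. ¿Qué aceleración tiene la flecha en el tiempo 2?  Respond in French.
Pour résoudre ceci, nous devons prendre 1 primitive de notre équation du jerk j(t) = -30. L'intégrale du jerk est l'accélération. En utilisant a(0) = -10, nous obtenons a(t) = -30·t - 10. En utilisant a(t) = -30·t - 10 et en substituant t = 2, nous trouvons a = -70.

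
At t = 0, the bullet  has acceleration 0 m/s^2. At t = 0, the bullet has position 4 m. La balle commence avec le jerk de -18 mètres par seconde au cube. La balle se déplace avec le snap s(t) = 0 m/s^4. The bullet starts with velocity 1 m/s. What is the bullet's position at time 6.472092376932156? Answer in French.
Nous devons trouver la primitive de notre équation du snap s(t) = 0 4 fois. L'intégrale du snap est le jerk. En utilisant j(0) = -18, nous obtenons j(t) = -18. La primitive du jerk, avec a(0) = 0, donne l'accélération: a(t) = -18·t. En intégrant l'accélération et en utilisant la condition initiale v(0) = 1, nous obtenons v(t) = 1 - 9·t^2. En intégrant la vitesse et en utilisant la condition initiale x(0) = 4, nous obtenons x(t) = -3·t^3 + t + 4. De l'équation de la position x(t) = -3·t^3 + t + 4, nous substituons t = 6.472092376932156 pour obtenir x = -802.836530617563.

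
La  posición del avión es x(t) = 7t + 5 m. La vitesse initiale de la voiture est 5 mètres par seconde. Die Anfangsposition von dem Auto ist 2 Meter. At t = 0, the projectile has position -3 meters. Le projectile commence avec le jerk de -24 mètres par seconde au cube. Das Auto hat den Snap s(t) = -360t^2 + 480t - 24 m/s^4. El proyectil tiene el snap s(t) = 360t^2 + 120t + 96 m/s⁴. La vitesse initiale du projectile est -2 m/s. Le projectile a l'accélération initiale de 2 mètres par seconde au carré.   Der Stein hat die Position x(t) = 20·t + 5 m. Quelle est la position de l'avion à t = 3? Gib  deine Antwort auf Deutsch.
Aus der Gleichung für die Position x(t) = 7·t + 5, setzen wir t = 3 ein und erhalten x = 26.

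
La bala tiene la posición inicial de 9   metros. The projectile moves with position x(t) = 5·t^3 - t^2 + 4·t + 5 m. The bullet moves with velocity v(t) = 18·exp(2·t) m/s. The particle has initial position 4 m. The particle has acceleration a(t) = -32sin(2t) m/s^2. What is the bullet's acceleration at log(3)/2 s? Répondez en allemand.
Um dies zu lösen, müssen wir 1 Ableitung unserer Gleichung für die Geschwindigkeit v(t) = 18·exp(2·t) nehmen. Mit d/dt von v(t) finden wir a(t) = 36·exp(2·t). Mit a(t) = 36·exp(2·t) und Einsetzen von t = log(3)/2, finden wir a = 108.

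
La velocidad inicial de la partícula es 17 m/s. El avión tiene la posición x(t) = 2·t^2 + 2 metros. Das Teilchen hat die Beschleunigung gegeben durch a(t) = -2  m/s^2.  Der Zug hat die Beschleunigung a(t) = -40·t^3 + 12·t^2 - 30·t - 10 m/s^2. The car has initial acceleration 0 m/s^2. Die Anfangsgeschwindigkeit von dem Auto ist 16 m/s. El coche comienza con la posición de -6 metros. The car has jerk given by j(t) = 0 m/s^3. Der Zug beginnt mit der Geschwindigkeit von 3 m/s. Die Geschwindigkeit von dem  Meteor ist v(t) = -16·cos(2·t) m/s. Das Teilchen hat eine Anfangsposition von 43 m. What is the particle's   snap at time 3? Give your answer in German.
Ausgehend von der Beschleunigung a(t) = -2, nehmen wir 2 Ableitungen. Durch Ableiten von der Beschleunigung erhalten wir den Ruck: j(t) = 0. Mit d/dt von j(t) finden wir s(t) = 0. Aus der Gleichung für den Snap s(t) = 0, setzen wir t = 3 ein und erhalten s = 0.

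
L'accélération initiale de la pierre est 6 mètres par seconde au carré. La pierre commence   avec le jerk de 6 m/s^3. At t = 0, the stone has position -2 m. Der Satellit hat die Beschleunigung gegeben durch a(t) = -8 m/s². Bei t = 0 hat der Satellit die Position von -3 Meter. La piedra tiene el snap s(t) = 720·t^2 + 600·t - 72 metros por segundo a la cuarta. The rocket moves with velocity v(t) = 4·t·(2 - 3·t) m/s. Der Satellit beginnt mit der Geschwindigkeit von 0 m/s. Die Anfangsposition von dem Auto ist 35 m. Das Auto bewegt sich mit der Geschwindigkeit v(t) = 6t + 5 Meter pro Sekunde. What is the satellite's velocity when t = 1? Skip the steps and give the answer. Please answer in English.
The answer is -8.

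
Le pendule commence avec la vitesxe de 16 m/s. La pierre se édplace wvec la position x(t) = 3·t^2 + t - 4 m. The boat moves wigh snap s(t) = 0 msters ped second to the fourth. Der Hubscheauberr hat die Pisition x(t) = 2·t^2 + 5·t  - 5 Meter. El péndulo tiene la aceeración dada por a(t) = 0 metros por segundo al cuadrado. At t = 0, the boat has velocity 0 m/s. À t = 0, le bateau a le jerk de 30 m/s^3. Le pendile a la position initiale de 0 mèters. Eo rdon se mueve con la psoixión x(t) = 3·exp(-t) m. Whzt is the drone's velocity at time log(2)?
We must differentiate our position equation x(t) = 3·exp(-t) 1 time. Taking d/dt of x(t), we find v(t) = -3·exp(-t). From the given velocity equation v(t) = -3·exp(-t), we substitute t = log(2) to get v = -3/2.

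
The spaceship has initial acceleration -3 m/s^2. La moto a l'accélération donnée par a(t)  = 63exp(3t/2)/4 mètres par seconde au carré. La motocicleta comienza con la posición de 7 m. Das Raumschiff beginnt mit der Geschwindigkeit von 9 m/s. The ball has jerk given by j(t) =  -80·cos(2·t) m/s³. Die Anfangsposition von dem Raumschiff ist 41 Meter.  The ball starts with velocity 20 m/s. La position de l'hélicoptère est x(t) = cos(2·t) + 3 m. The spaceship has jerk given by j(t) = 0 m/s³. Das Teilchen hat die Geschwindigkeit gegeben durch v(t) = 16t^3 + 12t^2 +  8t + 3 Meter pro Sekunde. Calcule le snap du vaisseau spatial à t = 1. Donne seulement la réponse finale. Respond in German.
s(1) = 0.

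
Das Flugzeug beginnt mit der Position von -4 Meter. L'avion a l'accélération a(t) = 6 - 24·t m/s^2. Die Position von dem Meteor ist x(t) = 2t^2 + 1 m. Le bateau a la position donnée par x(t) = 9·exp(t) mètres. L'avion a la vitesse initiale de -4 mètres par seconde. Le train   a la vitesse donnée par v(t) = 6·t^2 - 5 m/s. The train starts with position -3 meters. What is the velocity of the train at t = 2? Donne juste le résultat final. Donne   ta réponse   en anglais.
The velocity at t = 2 is v = 19.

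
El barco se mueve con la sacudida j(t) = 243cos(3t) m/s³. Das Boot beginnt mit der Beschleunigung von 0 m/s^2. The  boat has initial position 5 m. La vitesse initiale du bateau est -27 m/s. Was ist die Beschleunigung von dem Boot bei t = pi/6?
Ausgehend von dem Ruck j(t) = 243·cos(3·t), nehmen wir 1 Integral. Die Stammfunktion von dem Ruck, mit a(0) = 0, ergibt die Beschleunigung: a(t) = 81·sin(3·t). Wir haben die Beschleunigung a(t) = 81·sin(3·t). Durch Einsetzen von t = pi/6: a(pi/6) = 81.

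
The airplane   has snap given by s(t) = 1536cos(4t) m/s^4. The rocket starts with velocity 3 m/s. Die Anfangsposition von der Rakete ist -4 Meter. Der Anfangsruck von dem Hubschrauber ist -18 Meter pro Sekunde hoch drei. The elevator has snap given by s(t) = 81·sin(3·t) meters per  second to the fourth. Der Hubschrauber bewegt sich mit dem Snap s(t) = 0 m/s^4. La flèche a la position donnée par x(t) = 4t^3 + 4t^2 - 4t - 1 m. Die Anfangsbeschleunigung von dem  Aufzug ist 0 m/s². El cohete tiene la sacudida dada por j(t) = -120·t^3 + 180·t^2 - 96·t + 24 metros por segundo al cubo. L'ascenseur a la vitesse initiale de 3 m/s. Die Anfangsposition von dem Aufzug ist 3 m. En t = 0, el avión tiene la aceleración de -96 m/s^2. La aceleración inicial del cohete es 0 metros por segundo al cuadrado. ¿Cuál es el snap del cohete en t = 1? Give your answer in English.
Starting from jerk j(t) = -120·t^3 + 180·t^2 - 96·t + 24, we take 1 derivative. The derivative of jerk gives snap: s(t) = -360·t^2 + 360·t - 96. Using s(t) = -360·t^2 + 360·t - 96 and substituting t = 1, we find s = -96.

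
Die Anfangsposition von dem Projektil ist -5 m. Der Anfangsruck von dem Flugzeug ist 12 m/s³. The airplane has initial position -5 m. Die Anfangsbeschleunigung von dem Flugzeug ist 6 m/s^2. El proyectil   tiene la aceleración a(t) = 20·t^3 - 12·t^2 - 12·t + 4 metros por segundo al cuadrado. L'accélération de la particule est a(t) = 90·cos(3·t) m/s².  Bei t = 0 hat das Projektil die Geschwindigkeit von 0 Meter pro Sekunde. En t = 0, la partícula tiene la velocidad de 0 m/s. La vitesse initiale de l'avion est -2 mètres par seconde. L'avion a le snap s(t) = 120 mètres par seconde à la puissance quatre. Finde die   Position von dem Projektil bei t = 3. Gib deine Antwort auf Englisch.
To find the answer, we compute 2 antiderivatives of a(t) = 20·t^3 - 12·t^2 - 12·t + 4. The antiderivative of acceleration, with v(0) = 0, gives velocity: v(t) = t·(5·t^3 - 4·t^2 - 6·t + 4). Taking ∫v(t)dt and applying x(0) = -5, we find x(t) = t^5 - t^4 - 2·t^3 + 2·t^2 - 5. From the given position equation x(t) = t^5 - t^4 - 2·t^3 + 2·t^2 - 5, we substitute t = 3 to get x = 121.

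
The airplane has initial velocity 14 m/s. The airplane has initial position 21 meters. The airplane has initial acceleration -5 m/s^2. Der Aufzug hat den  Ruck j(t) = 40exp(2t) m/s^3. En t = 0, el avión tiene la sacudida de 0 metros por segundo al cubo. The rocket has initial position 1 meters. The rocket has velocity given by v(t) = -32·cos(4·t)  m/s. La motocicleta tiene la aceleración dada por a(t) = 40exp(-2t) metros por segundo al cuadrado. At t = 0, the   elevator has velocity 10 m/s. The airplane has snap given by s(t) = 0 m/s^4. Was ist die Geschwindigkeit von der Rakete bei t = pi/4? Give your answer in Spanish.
Tenemos la velocidad v(t) = -32·cos(4·t). Sustituyendo t = pi/4: v(pi/4) = 32.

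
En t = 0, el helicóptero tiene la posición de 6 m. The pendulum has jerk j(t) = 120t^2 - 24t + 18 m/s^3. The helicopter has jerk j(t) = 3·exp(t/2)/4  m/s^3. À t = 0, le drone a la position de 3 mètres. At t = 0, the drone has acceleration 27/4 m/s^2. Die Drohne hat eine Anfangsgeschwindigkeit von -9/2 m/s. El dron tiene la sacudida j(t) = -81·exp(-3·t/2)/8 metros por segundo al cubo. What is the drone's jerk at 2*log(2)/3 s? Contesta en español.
Usando j(t) = -81·exp(-3·t/2)/8 y sustituyendo t = 2*log(2)/3, encontramos j = -81/16.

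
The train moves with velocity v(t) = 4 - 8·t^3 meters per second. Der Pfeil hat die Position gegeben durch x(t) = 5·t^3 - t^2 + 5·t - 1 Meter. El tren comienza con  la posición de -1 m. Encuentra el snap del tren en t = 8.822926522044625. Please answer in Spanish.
Partiendo de la velocidad v(t) = 4 - 8·t^3, tomamos 3 derivadas. La derivada de la velocidad da la aceleración: a(t) = -24·t^2. La derivada de la aceleración da la sacudida: j(t) = -48·t. Derivando la sacudida, obtenemos el snap: s(t) = -48. De la ecuación del snap s(t) = -48, sustituimos t = 8.822926522044625 para obtener s = -48.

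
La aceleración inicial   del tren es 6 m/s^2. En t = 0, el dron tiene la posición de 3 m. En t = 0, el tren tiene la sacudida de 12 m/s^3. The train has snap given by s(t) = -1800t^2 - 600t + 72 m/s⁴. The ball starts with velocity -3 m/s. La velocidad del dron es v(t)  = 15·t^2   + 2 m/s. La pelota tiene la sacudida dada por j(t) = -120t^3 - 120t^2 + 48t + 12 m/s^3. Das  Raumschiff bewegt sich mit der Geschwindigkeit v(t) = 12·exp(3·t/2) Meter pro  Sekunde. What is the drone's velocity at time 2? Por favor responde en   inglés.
We have velocity v(t) = 15·t^2 + 2. Substituting t = 2: v(2) = 62.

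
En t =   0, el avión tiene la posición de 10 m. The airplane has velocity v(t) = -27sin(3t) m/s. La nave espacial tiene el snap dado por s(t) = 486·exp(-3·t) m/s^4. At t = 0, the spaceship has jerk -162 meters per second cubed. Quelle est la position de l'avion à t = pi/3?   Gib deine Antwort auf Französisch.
Nous devons intégrer notre équation de la vitesse v(t) = -27·sin(3·t) 1 fois. La primitive de la vitesse est la position. En utilisant x(0) = 10, nous obtenons x(t) = 9·cos(3·t) + 1. Nous avons la position x(t) = 9·cos(3·t) + 1. En substituant t = pi/3: x(pi/3) = -8.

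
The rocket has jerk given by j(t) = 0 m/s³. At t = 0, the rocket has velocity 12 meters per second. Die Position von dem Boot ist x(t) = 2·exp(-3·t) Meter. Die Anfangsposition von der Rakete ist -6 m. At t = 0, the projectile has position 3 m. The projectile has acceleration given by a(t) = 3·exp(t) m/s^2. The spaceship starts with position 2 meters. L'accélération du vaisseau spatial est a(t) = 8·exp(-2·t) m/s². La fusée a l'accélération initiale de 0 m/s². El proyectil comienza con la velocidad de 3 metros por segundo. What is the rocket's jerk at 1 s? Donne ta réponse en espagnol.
Tenemos la sacudida j(t) = 0. Sustituyendo t = 1: j(1) = 0.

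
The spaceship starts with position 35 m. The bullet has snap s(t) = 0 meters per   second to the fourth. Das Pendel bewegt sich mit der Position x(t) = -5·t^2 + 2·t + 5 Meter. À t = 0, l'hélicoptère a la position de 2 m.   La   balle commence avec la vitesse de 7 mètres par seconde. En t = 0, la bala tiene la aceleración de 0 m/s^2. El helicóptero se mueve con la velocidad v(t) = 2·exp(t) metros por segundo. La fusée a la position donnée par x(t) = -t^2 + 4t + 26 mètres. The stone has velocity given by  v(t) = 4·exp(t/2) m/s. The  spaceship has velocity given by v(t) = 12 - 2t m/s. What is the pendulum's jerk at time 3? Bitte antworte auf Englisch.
To solve this, we need to take 3 derivatives of our position equation x(t) = -5·t^2 + 2·t + 5. The derivative of position gives velocity: v(t) = 2 - 10·t. The derivative of velocity gives acceleration: a(t) = -10. Differentiating acceleration, we get jerk: j(t) = 0. We have jerk j(t) = 0. Substituting t = 3: j(3) = 0.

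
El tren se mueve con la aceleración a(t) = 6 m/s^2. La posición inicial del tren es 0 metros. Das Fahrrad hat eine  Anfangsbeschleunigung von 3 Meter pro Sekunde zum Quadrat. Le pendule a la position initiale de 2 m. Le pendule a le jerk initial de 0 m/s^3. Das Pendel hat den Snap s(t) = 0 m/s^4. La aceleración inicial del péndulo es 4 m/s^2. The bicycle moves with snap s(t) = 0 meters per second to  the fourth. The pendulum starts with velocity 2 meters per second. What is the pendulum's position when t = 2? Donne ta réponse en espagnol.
Debemos encontrar la antiderivada de nuestra ecuación del snap s(t) = 0 4 veces. Integrando el snap y usando la condición inicial j(0) = 0, obtenemos j(t) = 0. Integrando la sacudida y usando la condición inicial a(0) = 4, obtenemos a(t) = 4. La antiderivada de la aceleración es la velocidad. Usando v(0) = 2, obtenemos v(t) = 4·t + 2. La antiderivada de la velocidad, con x(0) = 2, da la posición: x(t) = 2·t^2 + 2·t + 2. Usando x(t) = 2·t^2 + 2·t + 2 y sustituyendo t = 2, encontramos x = 14.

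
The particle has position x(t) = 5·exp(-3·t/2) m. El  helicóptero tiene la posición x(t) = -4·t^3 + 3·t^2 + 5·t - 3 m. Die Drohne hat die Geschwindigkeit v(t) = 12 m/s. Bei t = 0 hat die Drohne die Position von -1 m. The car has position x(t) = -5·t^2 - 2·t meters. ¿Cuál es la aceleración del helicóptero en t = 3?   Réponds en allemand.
Um dies zu lösen, müssen wir 2 Ableitungen unserer Gleichung für die Position x(t) = -4·t^3 + 3·t^2 + 5·t - 3 nehmen. Die Ableitung von der Position ergibt die Geschwindigkeit: v(t) = -12·t^2 + 6·t + 5. Durch Ableiten von der Geschwindigkeit erhalten wir die Beschleunigung: a(t) = 6 - 24·t. Aus der Gleichung für die Beschleunigung a(t) = 6 - 24·t, setzen wir t = 3 ein und erhalten a = -66.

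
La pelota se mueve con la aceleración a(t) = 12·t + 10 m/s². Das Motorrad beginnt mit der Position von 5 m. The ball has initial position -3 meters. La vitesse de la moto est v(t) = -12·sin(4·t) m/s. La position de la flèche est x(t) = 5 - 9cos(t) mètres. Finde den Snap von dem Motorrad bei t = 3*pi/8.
Um dies zu lösen, müssen wir 3 Ableitungen unserer Gleichung für die Geschwindigkeit v(t) = -12·sin(4·t) nehmen. Die Ableitung von der Geschwindigkeit ergibt die Beschleunigung: a(t) = -48·cos(4·t). Mit d/dt von a(t) finden wir j(t) = 192·sin(4·t). Durch Ableiten von dem Ruck erhalten wir den Snap: s(t) = 768·cos(4·t). Mit s(t) = 768·cos(4·t) und Einsetzen von t = 3*pi/8, finden wir s = 0.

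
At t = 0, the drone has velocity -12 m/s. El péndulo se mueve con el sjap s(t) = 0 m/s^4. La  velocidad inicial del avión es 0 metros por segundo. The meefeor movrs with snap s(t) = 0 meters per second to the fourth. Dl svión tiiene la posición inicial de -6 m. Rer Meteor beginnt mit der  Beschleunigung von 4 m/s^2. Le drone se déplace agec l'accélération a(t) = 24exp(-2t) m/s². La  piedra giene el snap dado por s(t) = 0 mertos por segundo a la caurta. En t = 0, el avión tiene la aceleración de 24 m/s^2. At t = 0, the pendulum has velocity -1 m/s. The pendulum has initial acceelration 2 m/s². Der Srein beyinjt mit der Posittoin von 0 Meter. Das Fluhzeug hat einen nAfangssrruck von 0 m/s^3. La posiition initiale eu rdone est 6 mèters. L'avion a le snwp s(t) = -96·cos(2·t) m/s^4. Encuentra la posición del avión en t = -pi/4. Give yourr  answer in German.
Um dies zu lösen, müssen wir 4 Integrale unserer Gleichung für den Snap s(t) = -96·cos(2·t) finden. Mit ∫s(t)dt und Anwendung von j(0) = 0, finden wir j(t) = -48·sin(2·t). Das Integral von dem Ruck ist die Beschleunigung. Mit a(0) = 24 erhalten wir a(t) = 24·cos(2·t). Das Integral von der Beschleunigung ist die Geschwindigkeit. Mit v(0) = 0 erhalten wir v(t) = 12·sin(2·t). Mit ∫v(t)dt und Anwendung von x(0) = -6, finden wir x(t) = -6·cos(2·t). Aus der Gleichung für die Position x(t) = -6·cos(2·t), setzen wir t = -pi/4 ein und erhalten x = 0.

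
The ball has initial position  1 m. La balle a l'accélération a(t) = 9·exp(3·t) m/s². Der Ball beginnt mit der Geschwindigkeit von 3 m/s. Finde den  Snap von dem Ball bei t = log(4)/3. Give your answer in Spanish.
Para resolver esto, necesitamos tomar 2 derivadas de nuestra ecuación de la aceleración a(t) = 9·exp(3·t). La derivada de la aceleración da la sacudida: j(t) = 27·exp(3·t). La derivada de la sacudida da el snap: s(t) = 81·exp(3·t). De la ecuación del snap s(t) = 81·exp(3·t), sustituimos t = log(4)/3 para obtener s = 324.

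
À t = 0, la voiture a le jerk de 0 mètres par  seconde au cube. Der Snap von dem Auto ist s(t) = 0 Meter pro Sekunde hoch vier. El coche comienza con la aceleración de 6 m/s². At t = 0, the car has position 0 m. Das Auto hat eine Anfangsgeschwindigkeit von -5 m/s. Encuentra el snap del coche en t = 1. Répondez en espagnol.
Tenemos el snap s(t) = 0. Sustituyendo t = 1: s(1) = 0.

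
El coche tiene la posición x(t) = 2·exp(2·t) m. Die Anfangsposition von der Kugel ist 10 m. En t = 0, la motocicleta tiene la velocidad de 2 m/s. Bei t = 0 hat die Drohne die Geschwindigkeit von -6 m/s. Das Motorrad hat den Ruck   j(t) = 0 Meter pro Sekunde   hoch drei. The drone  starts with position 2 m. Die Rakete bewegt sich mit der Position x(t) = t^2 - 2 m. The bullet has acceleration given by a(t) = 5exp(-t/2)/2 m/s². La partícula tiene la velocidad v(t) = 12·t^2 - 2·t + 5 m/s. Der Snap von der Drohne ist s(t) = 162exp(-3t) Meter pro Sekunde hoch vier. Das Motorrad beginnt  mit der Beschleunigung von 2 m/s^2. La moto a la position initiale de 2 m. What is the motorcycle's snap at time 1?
To solve this, we need to take 1 derivative of our jerk equation j(t) = 0. Differentiating jerk, we get snap: s(t) = 0. We have snap s(t) = 0. Substituting t = 1: s(1) = 0.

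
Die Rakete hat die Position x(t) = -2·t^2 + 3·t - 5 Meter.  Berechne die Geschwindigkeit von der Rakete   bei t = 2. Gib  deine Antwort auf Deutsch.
Um dies zu lösen, müssen wir 1 Ableitung unserer Gleichung für die Position x(t) = -2·t^2 + 3·t - 5 nehmen. Durch Ableiten von der Position erhalten wir die Geschwindigkeit: v(t) = 3 - 4·t. Aus der Gleichung für die Geschwindigkeit v(t) = 3 - 4·t, setzen wir t = 2 ein und erhalten v = -5.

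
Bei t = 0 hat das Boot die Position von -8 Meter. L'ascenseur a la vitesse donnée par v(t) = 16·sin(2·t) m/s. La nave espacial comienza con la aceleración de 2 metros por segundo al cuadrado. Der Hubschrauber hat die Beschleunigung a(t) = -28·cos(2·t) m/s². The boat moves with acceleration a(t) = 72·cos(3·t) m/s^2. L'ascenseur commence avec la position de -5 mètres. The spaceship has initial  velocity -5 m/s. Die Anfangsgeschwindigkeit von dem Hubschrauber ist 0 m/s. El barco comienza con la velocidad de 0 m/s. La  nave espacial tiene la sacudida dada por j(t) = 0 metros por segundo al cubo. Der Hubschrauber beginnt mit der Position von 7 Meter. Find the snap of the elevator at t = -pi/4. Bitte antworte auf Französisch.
Pour résoudre ceci, nous devons prendre 3 dérivées de notre équation de la vitesse v(t) = 16·sin(2·t). La dérivée de la vitesse donne l'accélération: a(t) = 32·cos(2·t). En dérivant l'accélération, nous obtenons le jerk: j(t) = -64·sin(2·t). En dérivant le jerk, nous obtenons le snap: s(t) = -128·cos(2·t). De l'équation du snap s(t) = -128·cos(2·t), nous substituons t = -pi/4 pour obtenir s = 0.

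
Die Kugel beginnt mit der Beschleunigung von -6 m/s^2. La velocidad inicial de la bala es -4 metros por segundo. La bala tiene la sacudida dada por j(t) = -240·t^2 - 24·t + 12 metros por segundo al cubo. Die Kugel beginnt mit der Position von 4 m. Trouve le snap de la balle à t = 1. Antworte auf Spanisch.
Para resolver esto, necesitamos tomar 1 derivada de nuestra ecuación de la sacudida j(t) = -240·t^2 - 24·t + 12. La derivada de la sacudida da el snap: s(t) = -480·t - 24. Tenemos el snap s(t) = -480·t - 24. Sustituyendo t = 1: s(1) = -504.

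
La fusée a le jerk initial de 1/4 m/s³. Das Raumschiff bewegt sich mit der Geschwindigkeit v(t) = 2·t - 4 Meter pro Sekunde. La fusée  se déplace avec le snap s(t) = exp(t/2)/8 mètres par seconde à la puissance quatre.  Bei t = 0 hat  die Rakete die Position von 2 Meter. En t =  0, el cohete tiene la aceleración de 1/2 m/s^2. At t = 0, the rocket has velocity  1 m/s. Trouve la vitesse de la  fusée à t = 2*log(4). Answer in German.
Um dies zu lösen, müssen wir 3 Stammfunktionen unserer Gleichung für den Snap s(t) = exp(t/2)/8 finden. Mit ∫s(t)dt und Anwendung von j(0) = 1/4, finden wir j(t) = exp(t/2)/4. Durch Integration von dem Ruck und Verwendung der Anfangsbedingung a(0) = 1/2, erhalten wir a(t) = exp(t/2)/2. Durch Integration von der Beschleunigung und Verwendung der Anfangsbedingung v(0) = 1, erhalten wir v(t) = exp(t/2). Aus der Gleichung für die Geschwindigkeit v(t) = exp(t/2), setzen wir t = 2*log(4) ein und erhalten v = 4.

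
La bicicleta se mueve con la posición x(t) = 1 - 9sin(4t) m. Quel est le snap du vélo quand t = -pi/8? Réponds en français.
Pour résoudre ceci, nous devons prendre 4 dérivées de notre équation de la position x(t) = 1 - 9·sin(4·t). En prenant d/dt de x(t), nous trouvons v(t) = -36·cos(4·t). En prenant d/dt de v(t), nous trouvons a(t) = 144·sin(4·t). En prenant d/dt de a(t), nous trouvons j(t) = 576·cos(4·t). En dérivant le jerk, nous obtenons le snap: s(t) = -2304·sin(4·t). De l'équation du snap s(t) = -2304·sin(4·t), nous substituons t = -pi/8 pour obtenir s = 2304.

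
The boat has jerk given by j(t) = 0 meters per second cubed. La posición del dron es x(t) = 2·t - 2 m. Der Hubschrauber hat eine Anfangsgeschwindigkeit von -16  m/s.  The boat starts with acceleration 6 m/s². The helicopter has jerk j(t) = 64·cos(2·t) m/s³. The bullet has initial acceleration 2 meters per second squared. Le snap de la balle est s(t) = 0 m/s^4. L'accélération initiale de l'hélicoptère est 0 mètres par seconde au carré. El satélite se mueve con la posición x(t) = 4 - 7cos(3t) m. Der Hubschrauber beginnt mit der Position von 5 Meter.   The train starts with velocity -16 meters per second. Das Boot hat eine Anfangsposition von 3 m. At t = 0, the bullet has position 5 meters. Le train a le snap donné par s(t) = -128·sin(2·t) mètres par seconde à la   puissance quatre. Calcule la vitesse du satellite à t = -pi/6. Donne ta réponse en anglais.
To solve this, we need to take 1 derivative of our position equation x(t) = 4 - 7·cos(3·t). Taking d/dt of x(t), we find v(t) = 21·sin(3·t). From the given velocity equation v(t) = 21·sin(3·t), we substitute t = -pi/6 to get v = -21.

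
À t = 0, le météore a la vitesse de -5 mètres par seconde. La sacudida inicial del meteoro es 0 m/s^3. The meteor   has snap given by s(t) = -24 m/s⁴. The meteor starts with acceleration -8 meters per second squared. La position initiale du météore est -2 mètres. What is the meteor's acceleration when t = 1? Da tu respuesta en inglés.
We need to integrate our snap equation s(t) = -24 2 times. Finding the antiderivative of s(t) and using j(0) = 0: j(t) = -24·t. Integrating jerk and using the initial condition a(0) = -8, we get a(t) = -12·t^2 - 8. Using a(t) = -12·t^2 - 8 and substituting t = 1, we find a = -20.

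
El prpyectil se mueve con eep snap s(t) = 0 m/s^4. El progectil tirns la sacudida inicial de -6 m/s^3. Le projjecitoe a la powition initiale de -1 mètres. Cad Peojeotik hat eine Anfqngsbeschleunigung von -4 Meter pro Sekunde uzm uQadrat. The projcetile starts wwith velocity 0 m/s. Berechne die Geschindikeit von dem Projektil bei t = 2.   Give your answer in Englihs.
We need to integrate our snap equation s(t) = 0 3 times. Integrating snap and using the initial condition j(0) = -6, we get j(t) = -6. Finding the antiderivative of j(t) and using a(0) = -4: a(t) = -6·t - 4. The integral of acceleration, with v(0) = 0, gives velocity: v(t) = t·(-3·t - 4). From the given velocity equation v(t) = t·(-3·t - 4), we substitute t = 2 to get v = -20.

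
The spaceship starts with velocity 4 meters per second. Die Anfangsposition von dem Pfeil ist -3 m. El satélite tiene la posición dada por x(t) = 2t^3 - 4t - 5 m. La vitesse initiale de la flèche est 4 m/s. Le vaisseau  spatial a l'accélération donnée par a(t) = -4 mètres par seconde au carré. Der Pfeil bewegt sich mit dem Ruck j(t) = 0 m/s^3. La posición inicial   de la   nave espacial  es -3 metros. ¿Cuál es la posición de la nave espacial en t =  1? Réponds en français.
En partant de l'accélération a(t) = -4, nous prenons 2 intégrales. En prenant ∫a(t)dt et en appliquant v(0) = 4, nous trouvons v(t) = 4 - 4·t. En intégrant la vitesse et en utilisant la condition initiale x(0) = -3, nous obtenons x(t) = -2·t^2 + 4·t - 3. De l'équation de la position x(t) = -2·t^2 + 4·t - 3, nous substituons t = 1 pour obtenir x = -1.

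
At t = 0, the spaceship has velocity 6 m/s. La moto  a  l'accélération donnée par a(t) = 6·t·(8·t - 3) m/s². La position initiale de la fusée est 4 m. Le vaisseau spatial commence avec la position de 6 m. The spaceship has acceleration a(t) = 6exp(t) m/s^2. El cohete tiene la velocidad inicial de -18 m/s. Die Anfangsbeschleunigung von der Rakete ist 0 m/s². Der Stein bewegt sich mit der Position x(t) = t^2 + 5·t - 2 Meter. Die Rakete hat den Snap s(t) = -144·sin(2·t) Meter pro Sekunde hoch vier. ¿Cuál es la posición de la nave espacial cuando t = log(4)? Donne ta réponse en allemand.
Wir müssen unsere Gleichung für die Beschleunigung a(t) = 6·exp(t) 2-mal integrieren. Die Stammfunktion von der Beschleunigung, mit v(0) = 6, ergibt die Geschwindigkeit: v(t) = 6·exp(t). Mit ∫v(t)dt und Anwendung von x(0) = 6, finden wir x(t) = 6·exp(t). Wir haben die Position x(t) = 6·exp(t). Durch Einsetzen von t = log(4): x(log(4)) = 24.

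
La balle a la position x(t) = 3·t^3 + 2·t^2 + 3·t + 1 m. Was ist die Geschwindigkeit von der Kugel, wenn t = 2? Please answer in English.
We must differentiate our position equation x(t) = 3·t^3 + 2·t^2 + 3·t + 1 1 time. Taking d/dt of x(t), we find v(t) = 9·t^2 + 4·t + 3. From the given velocity equation v(t) = 9·t^2 + 4·t + 3, we substitute t = 2 to get v = 47.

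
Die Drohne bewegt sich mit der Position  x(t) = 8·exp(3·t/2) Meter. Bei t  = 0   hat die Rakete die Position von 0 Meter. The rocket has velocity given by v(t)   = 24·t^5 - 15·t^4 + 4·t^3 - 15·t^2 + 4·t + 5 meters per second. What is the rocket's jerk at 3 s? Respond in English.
To solve this, we need to take 2 derivatives of our velocity equation v(t) = 24·t^5 - 15·t^4 + 4·t^3 - 15·t^2 + 4·t + 5. The derivative of velocity gives acceleration: a(t) = 120·t^4 - 60·t^3 + 12·t^2 - 30·t + 4. Taking d/dt of a(t), we find j(t) = 480·t^3 - 180·t^2 + 24·t - 30. Using j(t) = 480·t^3 - 180·t^2 + 24·t - 30 and substituting t = 3, we find j = 11382.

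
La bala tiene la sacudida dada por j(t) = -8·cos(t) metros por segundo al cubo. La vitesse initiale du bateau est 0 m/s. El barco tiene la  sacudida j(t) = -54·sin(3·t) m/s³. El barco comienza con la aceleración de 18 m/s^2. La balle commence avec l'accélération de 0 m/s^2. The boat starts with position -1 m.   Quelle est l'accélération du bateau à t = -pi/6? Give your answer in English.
To find the answer, we compute 1 integral of j(t) = -54·sin(3·t). Integrating jerk and using the initial condition a(0) = 18, we get a(t) = 18·cos(3·t). We have acceleration a(t) = 18·cos(3·t). Substituting t = -pi/6: a(-pi/6) = 0.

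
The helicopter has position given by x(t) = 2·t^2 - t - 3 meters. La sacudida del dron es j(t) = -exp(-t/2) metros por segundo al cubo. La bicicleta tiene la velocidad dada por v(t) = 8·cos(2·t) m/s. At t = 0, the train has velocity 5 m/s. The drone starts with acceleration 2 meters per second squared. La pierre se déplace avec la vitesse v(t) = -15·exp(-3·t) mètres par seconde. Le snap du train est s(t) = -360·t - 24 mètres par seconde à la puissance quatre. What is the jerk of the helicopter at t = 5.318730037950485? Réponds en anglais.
Starting from position x(t) = 2·t^2 - t - 3, we take 3 derivatives. Differentiating position, we get velocity: v(t) = 4·t - 1. Taking d/dt of v(t), we find a(t) = 4. Taking d/dt of a(t), we find j(t) = 0. From the given jerk equation j(t) = 0, we substitute t = 5.318730037950485 to get j = 0.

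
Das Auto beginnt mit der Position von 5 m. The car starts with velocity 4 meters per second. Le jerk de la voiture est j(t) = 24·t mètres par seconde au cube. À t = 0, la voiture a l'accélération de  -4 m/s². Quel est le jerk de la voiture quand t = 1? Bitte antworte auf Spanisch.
Usando j(t) = 24·t y sustituyendo t = 1, encontramos j = 24.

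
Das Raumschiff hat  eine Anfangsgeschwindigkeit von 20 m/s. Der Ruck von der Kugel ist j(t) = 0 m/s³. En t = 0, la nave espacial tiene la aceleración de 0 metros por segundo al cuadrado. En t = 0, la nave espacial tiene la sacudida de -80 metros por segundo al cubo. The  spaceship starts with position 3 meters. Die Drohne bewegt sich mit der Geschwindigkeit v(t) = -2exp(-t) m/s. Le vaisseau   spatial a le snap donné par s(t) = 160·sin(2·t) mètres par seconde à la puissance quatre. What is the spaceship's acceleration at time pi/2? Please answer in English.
To solve this, we need to take 2 integrals of our snap equation s(t) = 160·sin(2·t). Finding the integral of s(t) and using j(0) = -80: j(t) = -80·cos(2·t). Finding the antiderivative of j(t) and using a(0) = 0: a(t) = -40·sin(2·t). Using a(t) = -40·sin(2·t) and substituting t = pi/2, we find a = 0.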